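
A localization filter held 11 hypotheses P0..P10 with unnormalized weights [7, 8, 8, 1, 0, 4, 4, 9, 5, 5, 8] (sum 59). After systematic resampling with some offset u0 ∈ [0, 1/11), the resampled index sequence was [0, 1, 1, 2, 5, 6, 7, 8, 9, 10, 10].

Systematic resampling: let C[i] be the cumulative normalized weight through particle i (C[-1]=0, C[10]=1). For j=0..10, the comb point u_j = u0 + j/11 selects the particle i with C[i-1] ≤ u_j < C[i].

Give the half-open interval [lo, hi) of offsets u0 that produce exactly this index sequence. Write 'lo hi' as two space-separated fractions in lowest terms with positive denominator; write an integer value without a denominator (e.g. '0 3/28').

38/649 47/649

C = [7/59, 15/59, 23/59, 24/59, 24/59, 28/59, 32/59, 41/59, 46/59, 51/59, 1]
j=0 picked index 0: u0 ∈ [0, 7/59)
j=1 picked index 1: u0 ∈ [18/649, 106/649)
j=2 picked index 1: u0 ∈ [-41/649, 47/649)
j=3 picked index 2: u0 ∈ [-12/649, 76/649)
j=4 picked index 5: u0 ∈ [28/649, 72/649)
j=5 picked index 6: u0 ∈ [13/649, 57/649)
j=6 picked index 7: u0 ∈ [-2/649, 97/649)
j=7 picked index 8: u0 ∈ [38/649, 93/649)
j=8 picked index 9: u0 ∈ [34/649, 89/649)
j=9 picked index 10: u0 ∈ [30/649, 2/11)
j=10 picked index 10: u0 ∈ [-29/649, 1/11)
intersection: [38/649, 47/649)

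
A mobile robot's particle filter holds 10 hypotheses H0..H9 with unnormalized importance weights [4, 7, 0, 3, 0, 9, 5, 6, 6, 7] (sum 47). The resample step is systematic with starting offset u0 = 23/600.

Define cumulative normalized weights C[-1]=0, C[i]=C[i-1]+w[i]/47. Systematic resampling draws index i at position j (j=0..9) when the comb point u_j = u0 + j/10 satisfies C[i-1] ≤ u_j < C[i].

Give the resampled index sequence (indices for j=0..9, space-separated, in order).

0 1 3 5 5 6 7 8 8 9

C = [4/47, 11/47, 11/47, 14/47, 14/47, 23/47, 28/47, 34/47, 40/47, 1]
j=0: u_0=23/600 ∈ [0, 4/47) → index 0
j=1: u_1=83/600 ∈ [4/47, 11/47) → index 1
j=2: u_2=143/600 ∈ [11/47, 14/47) → index 3
j=3: u_3=203/600 ∈ [14/47, 23/47) → index 5
j=4: u_4=263/600 ∈ [14/47, 23/47) → index 5
j=5: u_5=323/600 ∈ [23/47, 28/47) → index 6
j=6: u_6=383/600 ∈ [28/47, 34/47) → index 7
j=7: u_7=443/600 ∈ [34/47, 40/47) → index 8
j=8: u_8=503/600 ∈ [34/47, 40/47) → index 8
j=9: u_9=563/600 ∈ [40/47, 1) → index 9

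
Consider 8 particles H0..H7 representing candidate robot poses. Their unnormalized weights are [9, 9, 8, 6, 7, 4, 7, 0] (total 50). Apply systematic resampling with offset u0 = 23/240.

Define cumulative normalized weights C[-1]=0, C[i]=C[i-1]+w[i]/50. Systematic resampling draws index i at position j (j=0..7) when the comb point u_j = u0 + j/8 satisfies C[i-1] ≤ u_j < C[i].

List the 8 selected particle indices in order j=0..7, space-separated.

C = [9/50, 9/25, 13/25, 16/25, 39/50, 43/50, 1, 1]
j=0: u_0=23/240 ∈ [0, 9/50) → index 0
j=1: u_1=53/240 ∈ [9/50, 9/25) → index 1
j=2: u_2=83/240 ∈ [9/50, 9/25) → index 1
j=3: u_3=113/240 ∈ [9/25, 13/25) → index 2
j=4: u_4=143/240 ∈ [13/25, 16/25) → index 3
j=5: u_5=173/240 ∈ [16/25, 39/50) → index 4
j=6: u_6=203/240 ∈ [39/50, 43/50) → index 5
j=7: u_7=233/240 ∈ [43/50, 1) → index 6

0 1 1 2 3 4 5 6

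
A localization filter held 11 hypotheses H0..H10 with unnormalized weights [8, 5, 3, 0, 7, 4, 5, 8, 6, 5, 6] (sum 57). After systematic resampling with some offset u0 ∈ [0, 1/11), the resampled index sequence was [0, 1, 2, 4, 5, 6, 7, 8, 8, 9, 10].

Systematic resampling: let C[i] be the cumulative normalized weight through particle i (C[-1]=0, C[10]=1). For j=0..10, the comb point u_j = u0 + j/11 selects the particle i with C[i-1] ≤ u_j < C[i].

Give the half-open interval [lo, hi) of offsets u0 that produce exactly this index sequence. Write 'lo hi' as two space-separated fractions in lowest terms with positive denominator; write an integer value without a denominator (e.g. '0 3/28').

C = [8/57, 13/57, 16/57, 16/57, 23/57, 9/19, 32/57, 40/57, 46/57, 17/19, 1]
j=0 picked index 0: u0 ∈ [0, 8/57)
j=1 picked index 1: u0 ∈ [31/627, 86/627)
j=2 picked index 2: u0 ∈ [29/627, 62/627)
j=3 picked index 4: u0 ∈ [5/627, 82/627)
j=4 picked index 5: u0 ∈ [25/627, 23/209)
j=5 picked index 6: u0 ∈ [4/209, 67/627)
j=6 picked index 7: u0 ∈ [10/627, 98/627)
j=7 picked index 8: u0 ∈ [41/627, 107/627)
j=8 picked index 8: u0 ∈ [-16/627, 50/627)
j=9 picked index 9: u0 ∈ [-7/627, 16/209)
j=10 picked index 10: u0 ∈ [-3/209, 1/11)
intersection: [41/627, 16/209)

41/627 16/209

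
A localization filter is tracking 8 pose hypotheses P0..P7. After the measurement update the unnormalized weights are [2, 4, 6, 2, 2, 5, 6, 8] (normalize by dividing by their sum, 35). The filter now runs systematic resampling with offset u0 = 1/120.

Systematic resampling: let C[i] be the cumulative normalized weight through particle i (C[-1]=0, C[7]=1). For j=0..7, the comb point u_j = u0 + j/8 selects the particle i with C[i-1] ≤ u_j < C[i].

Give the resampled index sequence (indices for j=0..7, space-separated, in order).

0 1 2 3 5 6 6 7

C = [2/35, 6/35, 12/35, 2/5, 16/35, 3/5, 27/35, 1]
j=0: u_0=1/120 ∈ [0, 2/35) → index 0
j=1: u_1=2/15 ∈ [2/35, 6/35) → index 1
j=2: u_2=31/120 ∈ [6/35, 12/35) → index 2
j=3: u_3=23/60 ∈ [12/35, 2/5) → index 3
j=4: u_4=61/120 ∈ [16/35, 3/5) → index 5
j=5: u_5=19/30 ∈ [3/5, 27/35) → index 6
j=6: u_6=91/120 ∈ [3/5, 27/35) → index 6
j=7: u_7=53/60 ∈ [27/35, 1) → index 7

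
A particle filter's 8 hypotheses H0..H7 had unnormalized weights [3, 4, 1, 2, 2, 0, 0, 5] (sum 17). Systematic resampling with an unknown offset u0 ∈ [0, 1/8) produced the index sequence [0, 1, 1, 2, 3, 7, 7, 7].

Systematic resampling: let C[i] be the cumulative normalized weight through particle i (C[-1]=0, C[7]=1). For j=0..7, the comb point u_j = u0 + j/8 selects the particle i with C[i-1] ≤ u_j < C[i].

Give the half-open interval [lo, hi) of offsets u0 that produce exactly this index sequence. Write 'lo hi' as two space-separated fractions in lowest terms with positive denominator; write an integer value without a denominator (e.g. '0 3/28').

C = [3/17, 7/17, 8/17, 10/17, 12/17, 12/17, 12/17, 1]
j=0 picked index 0: u0 ∈ [0, 3/17)
j=1 picked index 1: u0 ∈ [7/136, 39/136)
j=2 picked index 1: u0 ∈ [-5/68, 11/68)
j=3 picked index 2: u0 ∈ [5/136, 13/136)
j=4 picked index 3: u0 ∈ [-1/34, 3/34)
j=5 picked index 7: u0 ∈ [11/136, 3/8)
j=6 picked index 7: u0 ∈ [-3/68, 1/4)
j=7 picked index 7: u0 ∈ [-23/136, 1/8)
intersection: [11/136, 3/34)

11/136 3/34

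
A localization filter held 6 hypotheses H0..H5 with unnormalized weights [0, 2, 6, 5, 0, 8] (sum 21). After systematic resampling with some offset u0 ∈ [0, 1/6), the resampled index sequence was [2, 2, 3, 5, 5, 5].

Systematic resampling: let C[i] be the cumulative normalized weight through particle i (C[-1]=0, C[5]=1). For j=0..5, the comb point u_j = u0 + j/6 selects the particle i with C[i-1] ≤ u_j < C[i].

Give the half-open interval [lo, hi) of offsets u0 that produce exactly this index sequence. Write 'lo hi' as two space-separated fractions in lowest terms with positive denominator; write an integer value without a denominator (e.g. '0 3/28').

C = [0, 2/21, 8/21, 13/21, 13/21, 1]
j=0 picked index 2: u0 ∈ [2/21, 8/21)
j=1 picked index 2: u0 ∈ [-1/14, 3/14)
j=2 picked index 3: u0 ∈ [1/21, 2/7)
j=3 picked index 5: u0 ∈ [5/42, 1/2)
j=4 picked index 5: u0 ∈ [-1/21, 1/3)
j=5 picked index 5: u0 ∈ [-3/14, 1/6)
intersection: [5/42, 1/6)

5/42 1/6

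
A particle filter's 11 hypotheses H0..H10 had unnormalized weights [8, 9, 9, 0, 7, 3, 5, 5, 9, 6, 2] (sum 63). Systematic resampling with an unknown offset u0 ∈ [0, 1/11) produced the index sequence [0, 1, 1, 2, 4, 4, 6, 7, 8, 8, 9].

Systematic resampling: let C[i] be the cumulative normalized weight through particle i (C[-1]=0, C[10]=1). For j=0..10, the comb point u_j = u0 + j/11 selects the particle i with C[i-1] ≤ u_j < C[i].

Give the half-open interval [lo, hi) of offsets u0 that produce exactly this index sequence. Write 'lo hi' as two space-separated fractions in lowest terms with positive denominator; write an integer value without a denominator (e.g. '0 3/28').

C = [8/63, 17/63, 26/63, 26/63, 11/21, 4/7, 41/63, 46/63, 55/63, 61/63, 1]
j=0 picked index 0: u0 ∈ [0, 8/63)
j=1 picked index 1: u0 ∈ [25/693, 124/693)
j=2 picked index 1: u0 ∈ [-38/693, 61/693)
j=3 picked index 2: u0 ∈ [-2/693, 97/693)
j=4 picked index 4: u0 ∈ [34/693, 37/231)
j=5 picked index 4: u0 ∈ [-29/693, 16/231)
j=6 picked index 6: u0 ∈ [2/77, 73/693)
j=7 picked index 7: u0 ∈ [10/693, 65/693)
j=8 picked index 8: u0 ∈ [2/693, 101/693)
j=9 picked index 8: u0 ∈ [-61/693, 38/693)
j=10 picked index 9: u0 ∈ [-25/693, 41/693)
intersection: [34/693, 38/693)

34/693 38/693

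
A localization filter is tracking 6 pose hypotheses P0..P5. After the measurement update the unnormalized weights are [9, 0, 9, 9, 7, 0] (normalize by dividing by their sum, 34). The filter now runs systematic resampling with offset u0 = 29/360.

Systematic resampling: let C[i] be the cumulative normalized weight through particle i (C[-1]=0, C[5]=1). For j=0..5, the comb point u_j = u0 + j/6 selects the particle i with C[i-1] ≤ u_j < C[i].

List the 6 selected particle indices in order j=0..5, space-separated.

0 0 2 3 3 4

C = [9/34, 9/34, 9/17, 27/34, 1, 1]
j=0: u_0=29/360 ∈ [0, 9/34) → index 0
j=1: u_1=89/360 ∈ [0, 9/34) → index 0
j=2: u_2=149/360 ∈ [9/34, 9/17) → index 2
j=3: u_3=209/360 ∈ [9/17, 27/34) → index 3
j=4: u_4=269/360 ∈ [9/17, 27/34) → index 3
j=5: u_5=329/360 ∈ [27/34, 1) → index 4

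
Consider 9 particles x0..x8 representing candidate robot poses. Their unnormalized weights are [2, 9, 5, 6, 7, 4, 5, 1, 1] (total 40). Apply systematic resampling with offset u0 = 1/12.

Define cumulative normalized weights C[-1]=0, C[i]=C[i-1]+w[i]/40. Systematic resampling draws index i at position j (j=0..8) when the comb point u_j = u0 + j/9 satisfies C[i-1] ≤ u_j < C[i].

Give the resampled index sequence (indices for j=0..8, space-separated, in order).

C = [1/20, 11/40, 2/5, 11/20, 29/40, 33/40, 19/20, 39/40, 1]
j=0: u_0=1/12 ∈ [1/20, 11/40) → index 1
j=1: u_1=7/36 ∈ [1/20, 11/40) → index 1
j=2: u_2=11/36 ∈ [11/40, 2/5) → index 2
j=3: u_3=5/12 ∈ [2/5, 11/20) → index 3
j=4: u_4=19/36 ∈ [2/5, 11/20) → index 3
j=5: u_5=23/36 ∈ [11/20, 29/40) → index 4
j=6: u_6=3/4 ∈ [29/40, 33/40) → index 5
j=7: u_7=31/36 ∈ [33/40, 19/20) → index 6
j=8: u_8=35/36 ∈ [19/20, 39/40) → index 7

1 1 2 3 3 4 5 6 7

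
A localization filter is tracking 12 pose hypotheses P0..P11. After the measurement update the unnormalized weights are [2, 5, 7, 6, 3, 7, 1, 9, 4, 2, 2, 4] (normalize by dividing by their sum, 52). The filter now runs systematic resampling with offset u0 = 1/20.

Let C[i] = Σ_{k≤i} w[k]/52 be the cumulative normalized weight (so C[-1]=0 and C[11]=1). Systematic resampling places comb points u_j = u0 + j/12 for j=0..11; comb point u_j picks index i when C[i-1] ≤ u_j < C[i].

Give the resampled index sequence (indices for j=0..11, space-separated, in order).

1 1 2 3 3 5 5 7 7 8 9 11

C = [1/26, 7/52, 7/26, 5/13, 23/52, 15/26, 31/52, 10/13, 11/13, 23/26, 12/13, 1]
j=0: u_0=1/20 ∈ [1/26, 7/52) → index 1
j=1: u_1=2/15 ∈ [1/26, 7/52) → index 1
j=2: u_2=13/60 ∈ [7/52, 7/26) → index 2
j=3: u_3=3/10 ∈ [7/26, 5/13) → index 3
j=4: u_4=23/60 ∈ [7/26, 5/13) → index 3
j=5: u_5=7/15 ∈ [23/52, 15/26) → index 5
j=6: u_6=11/20 ∈ [23/52, 15/26) → index 5
j=7: u_7=19/30 ∈ [31/52, 10/13) → index 7
j=8: u_8=43/60 ∈ [31/52, 10/13) → index 7
j=9: u_9=4/5 ∈ [10/13, 11/13) → index 8
j=10: u_10=53/60 ∈ [11/13, 23/26) → index 9
j=11: u_11=29/30 ∈ [12/13, 1) → index 11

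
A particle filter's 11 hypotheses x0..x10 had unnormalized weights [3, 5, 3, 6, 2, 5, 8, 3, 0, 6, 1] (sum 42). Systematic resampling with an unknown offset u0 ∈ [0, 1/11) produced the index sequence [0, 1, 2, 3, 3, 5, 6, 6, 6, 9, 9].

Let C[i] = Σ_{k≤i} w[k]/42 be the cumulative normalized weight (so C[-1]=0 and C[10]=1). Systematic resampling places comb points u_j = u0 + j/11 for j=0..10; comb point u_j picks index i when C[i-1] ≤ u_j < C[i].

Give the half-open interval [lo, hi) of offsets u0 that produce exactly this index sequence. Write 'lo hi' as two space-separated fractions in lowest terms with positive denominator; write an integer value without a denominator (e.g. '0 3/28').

C = [1/14, 4/21, 11/42, 17/42, 19/42, 4/7, 16/21, 5/6, 5/6, 41/42, 1]
j=0 picked index 0: u0 ∈ [0, 1/14)
j=1 picked index 1: u0 ∈ [-3/154, 23/231)
j=2 picked index 2: u0 ∈ [2/231, 37/462)
j=3 picked index 3: u0 ∈ [-5/462, 61/462)
j=4 picked index 3: u0 ∈ [-47/462, 19/462)
j=5 picked index 5: u0 ∈ [-1/462, 9/77)
j=6 picked index 6: u0 ∈ [2/77, 50/231)
j=7 picked index 6: u0 ∈ [-5/77, 29/231)
j=8 picked index 6: u0 ∈ [-12/77, 8/231)
j=9 picked index 9: u0 ∈ [1/66, 73/462)
j=10 picked index 9: u0 ∈ [-5/66, 31/462)
intersection: [2/77, 8/231)

2/77 8/231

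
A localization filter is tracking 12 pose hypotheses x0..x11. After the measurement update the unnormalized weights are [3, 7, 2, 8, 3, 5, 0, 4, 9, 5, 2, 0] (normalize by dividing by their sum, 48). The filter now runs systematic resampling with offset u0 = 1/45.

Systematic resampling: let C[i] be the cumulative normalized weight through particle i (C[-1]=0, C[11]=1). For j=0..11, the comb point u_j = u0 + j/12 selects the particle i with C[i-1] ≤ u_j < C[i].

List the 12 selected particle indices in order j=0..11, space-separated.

C = [1/16, 5/24, 1/4, 5/12, 23/48, 7/12, 7/12, 2/3, 41/48, 23/24, 1, 1]
j=0: u_0=1/45 ∈ [0, 1/16) → index 0
j=1: u_1=19/180 ∈ [1/16, 5/24) → index 1
j=2: u_2=17/90 ∈ [1/16, 5/24) → index 1
j=3: u_3=49/180 ∈ [1/4, 5/12) → index 3
j=4: u_4=16/45 ∈ [1/4, 5/12) → index 3
j=5: u_5=79/180 ∈ [5/12, 23/48) → index 4
j=6: u_6=47/90 ∈ [23/48, 7/12) → index 5
j=7: u_7=109/180 ∈ [7/12, 2/3) → index 7
j=8: u_8=31/45 ∈ [2/3, 41/48) → index 8
j=9: u_9=139/180 ∈ [2/3, 41/48) → index 8
j=10: u_10=77/90 ∈ [41/48, 23/24) → index 9
j=11: u_11=169/180 ∈ [41/48, 23/24) → index 9

0 1 1 3 3 4 5 7 8 8 9 9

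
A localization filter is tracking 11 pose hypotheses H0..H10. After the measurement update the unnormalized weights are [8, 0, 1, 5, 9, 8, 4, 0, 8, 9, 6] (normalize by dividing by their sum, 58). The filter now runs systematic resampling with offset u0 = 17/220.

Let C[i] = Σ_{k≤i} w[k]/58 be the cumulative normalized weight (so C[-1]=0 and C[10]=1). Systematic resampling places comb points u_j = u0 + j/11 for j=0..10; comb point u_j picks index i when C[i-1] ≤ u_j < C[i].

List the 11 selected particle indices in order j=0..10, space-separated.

C = [4/29, 4/29, 9/58, 7/29, 23/58, 31/58, 35/58, 35/58, 43/58, 26/29, 1]
j=0: u_0=17/220 ∈ [0, 4/29) → index 0
j=1: u_1=37/220 ∈ [9/58, 7/29) → index 3
j=2: u_2=57/220 ∈ [7/29, 23/58) → index 4
j=3: u_3=7/20 ∈ [7/29, 23/58) → index 4
j=4: u_4=97/220 ∈ [23/58, 31/58) → index 5
j=5: u_5=117/220 ∈ [23/58, 31/58) → index 5
j=6: u_6=137/220 ∈ [35/58, 43/58) → index 8
j=7: u_7=157/220 ∈ [35/58, 43/58) → index 8
j=8: u_8=177/220 ∈ [43/58, 26/29) → index 9
j=9: u_9=197/220 ∈ [43/58, 26/29) → index 9
j=10: u_10=217/220 ∈ [26/29, 1) → index 10

0 3 4 4 5 5 8 8 9 9 10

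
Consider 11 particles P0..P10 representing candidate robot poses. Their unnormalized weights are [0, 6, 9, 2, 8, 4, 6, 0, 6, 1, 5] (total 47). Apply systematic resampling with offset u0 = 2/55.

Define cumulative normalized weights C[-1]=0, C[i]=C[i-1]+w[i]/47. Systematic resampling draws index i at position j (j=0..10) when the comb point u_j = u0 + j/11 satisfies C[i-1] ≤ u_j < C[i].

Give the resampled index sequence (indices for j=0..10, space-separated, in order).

C = [0, 6/47, 15/47, 17/47, 25/47, 29/47, 35/47, 35/47, 41/47, 42/47, 1]
j=0: u_0=2/55 ∈ [0, 6/47) → index 1
j=1: u_1=7/55 ∈ [0, 6/47) → index 1
j=2: u_2=12/55 ∈ [6/47, 15/47) → index 2
j=3: u_3=17/55 ∈ [6/47, 15/47) → index 2
j=4: u_4=2/5 ∈ [17/47, 25/47) → index 4
j=5: u_5=27/55 ∈ [17/47, 25/47) → index 4
j=6: u_6=32/55 ∈ [25/47, 29/47) → index 5
j=7: u_7=37/55 ∈ [29/47, 35/47) → index 6
j=8: u_8=42/55 ∈ [35/47, 41/47) → index 8
j=9: u_9=47/55 ∈ [35/47, 41/47) → index 8
j=10: u_10=52/55 ∈ [42/47, 1) → index 10

1 1 2 2 4 4 5 6 8 8 10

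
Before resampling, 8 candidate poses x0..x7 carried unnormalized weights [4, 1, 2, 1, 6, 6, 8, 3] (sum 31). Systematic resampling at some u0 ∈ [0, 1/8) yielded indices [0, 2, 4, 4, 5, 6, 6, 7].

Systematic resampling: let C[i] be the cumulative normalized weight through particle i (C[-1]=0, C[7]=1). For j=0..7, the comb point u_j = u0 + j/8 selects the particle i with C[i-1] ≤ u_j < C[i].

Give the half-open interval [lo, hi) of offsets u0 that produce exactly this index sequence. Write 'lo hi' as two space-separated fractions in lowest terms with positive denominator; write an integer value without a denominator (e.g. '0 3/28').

9/248 19/248

C = [4/31, 5/31, 7/31, 8/31, 14/31, 20/31, 28/31, 1]
j=0 picked index 0: u0 ∈ [0, 4/31)
j=1 picked index 2: u0 ∈ [9/248, 25/248)
j=2 picked index 4: u0 ∈ [1/124, 25/124)
j=3 picked index 4: u0 ∈ [-29/248, 19/248)
j=4 picked index 5: u0 ∈ [-3/62, 9/62)
j=5 picked index 6: u0 ∈ [5/248, 69/248)
j=6 picked index 6: u0 ∈ [-13/124, 19/124)
j=7 picked index 7: u0 ∈ [7/248, 1/8)
intersection: [9/248, 19/248)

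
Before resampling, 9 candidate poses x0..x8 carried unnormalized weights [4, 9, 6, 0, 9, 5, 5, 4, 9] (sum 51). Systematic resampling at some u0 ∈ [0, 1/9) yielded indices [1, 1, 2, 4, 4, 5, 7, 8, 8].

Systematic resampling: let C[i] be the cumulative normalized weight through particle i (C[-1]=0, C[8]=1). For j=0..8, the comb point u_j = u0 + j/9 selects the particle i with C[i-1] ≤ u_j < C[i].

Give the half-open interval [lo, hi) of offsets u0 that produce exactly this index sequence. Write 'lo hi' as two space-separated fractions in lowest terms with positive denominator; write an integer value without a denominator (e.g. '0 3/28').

C = [4/51, 13/51, 19/51, 19/51, 28/51, 11/17, 38/51, 14/17, 1]
j=0 picked index 1: u0 ∈ [4/51, 13/51)
j=1 picked index 1: u0 ∈ [-5/153, 22/153)
j=2 picked index 2: u0 ∈ [5/153, 23/153)
j=3 picked index 4: u0 ∈ [2/51, 11/51)
j=4 picked index 4: u0 ∈ [-11/153, 16/153)
j=5 picked index 5: u0 ∈ [-1/153, 14/153)
j=6 picked index 7: u0 ∈ [4/51, 8/51)
j=7 picked index 8: u0 ∈ [7/153, 2/9)
j=8 picked index 8: u0 ∈ [-10/153, 1/9)
intersection: [4/51, 14/153)

4/51 14/153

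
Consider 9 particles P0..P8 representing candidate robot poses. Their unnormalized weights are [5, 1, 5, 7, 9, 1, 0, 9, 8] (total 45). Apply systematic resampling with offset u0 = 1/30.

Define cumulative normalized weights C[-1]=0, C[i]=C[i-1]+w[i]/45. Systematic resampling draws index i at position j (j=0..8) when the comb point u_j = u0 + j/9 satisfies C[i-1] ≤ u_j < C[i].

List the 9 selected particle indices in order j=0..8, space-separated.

C = [1/9, 2/15, 11/45, 2/5, 3/5, 28/45, 28/45, 37/45, 1]
j=0: u_0=1/30 ∈ [0, 1/9) → index 0
j=1: u_1=13/90 ∈ [2/15, 11/45) → index 2
j=2: u_2=23/90 ∈ [11/45, 2/5) → index 3
j=3: u_3=11/30 ∈ [11/45, 2/5) → index 3
j=4: u_4=43/90 ∈ [2/5, 3/5) → index 4
j=5: u_5=53/90 ∈ [2/5, 3/5) → index 4
j=6: u_6=7/10 ∈ [28/45, 37/45) → index 7
j=7: u_7=73/90 ∈ [28/45, 37/45) → index 7
j=8: u_8=83/90 ∈ [37/45, 1) → index 8

0 2 3 3 4 4 7 7 8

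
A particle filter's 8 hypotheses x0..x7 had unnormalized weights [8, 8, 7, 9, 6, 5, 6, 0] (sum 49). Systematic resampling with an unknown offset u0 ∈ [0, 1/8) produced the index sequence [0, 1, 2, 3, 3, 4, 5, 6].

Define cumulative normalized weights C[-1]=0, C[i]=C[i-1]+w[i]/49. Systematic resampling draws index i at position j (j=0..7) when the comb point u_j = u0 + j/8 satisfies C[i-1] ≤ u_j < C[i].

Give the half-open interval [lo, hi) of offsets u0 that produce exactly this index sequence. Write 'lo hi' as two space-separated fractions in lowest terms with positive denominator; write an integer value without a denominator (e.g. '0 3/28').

37/392 1/8

C = [8/49, 16/49, 23/49, 32/49, 38/49, 43/49, 1, 1]
j=0 picked index 0: u0 ∈ [0, 8/49)
j=1 picked index 1: u0 ∈ [15/392, 79/392)
j=2 picked index 2: u0 ∈ [15/196, 43/196)
j=3 picked index 3: u0 ∈ [37/392, 109/392)
j=4 picked index 3: u0 ∈ [-3/98, 15/98)
j=5 picked index 4: u0 ∈ [11/392, 59/392)
j=6 picked index 5: u0 ∈ [5/196, 25/196)
j=7 picked index 6: u0 ∈ [1/392, 1/8)
intersection: [37/392, 1/8)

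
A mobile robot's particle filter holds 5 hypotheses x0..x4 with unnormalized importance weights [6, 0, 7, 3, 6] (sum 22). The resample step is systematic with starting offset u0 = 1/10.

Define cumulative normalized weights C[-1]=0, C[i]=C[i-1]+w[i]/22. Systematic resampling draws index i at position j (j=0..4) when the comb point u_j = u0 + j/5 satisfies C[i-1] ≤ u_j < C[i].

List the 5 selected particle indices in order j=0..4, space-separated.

0 2 2 3 4

C = [3/11, 3/11, 13/22, 8/11, 1]
j=0: u_0=1/10 ∈ [0, 3/11) → index 0
j=1: u_1=3/10 ∈ [3/11, 13/22) → index 2
j=2: u_2=1/2 ∈ [3/11, 13/22) → index 2
j=3: u_3=7/10 ∈ [13/22, 8/11) → index 3
j=4: u_4=9/10 ∈ [8/11, 1) → index 4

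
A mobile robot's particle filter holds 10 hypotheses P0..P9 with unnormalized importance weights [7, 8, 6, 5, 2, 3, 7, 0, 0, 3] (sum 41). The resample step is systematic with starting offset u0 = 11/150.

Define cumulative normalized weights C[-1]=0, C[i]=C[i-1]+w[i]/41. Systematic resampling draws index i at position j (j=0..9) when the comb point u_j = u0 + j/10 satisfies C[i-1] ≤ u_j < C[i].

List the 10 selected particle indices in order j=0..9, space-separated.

0 1 1 2 2 3 4 6 6 9

C = [7/41, 15/41, 21/41, 26/41, 28/41, 31/41, 38/41, 38/41, 38/41, 1]
j=0: u_0=11/150 ∈ [0, 7/41) → index 0
j=1: u_1=13/75 ∈ [7/41, 15/41) → index 1
j=2: u_2=41/150 ∈ [7/41, 15/41) → index 1
j=3: u_3=28/75 ∈ [15/41, 21/41) → index 2
j=4: u_4=71/150 ∈ [15/41, 21/41) → index 2
j=5: u_5=43/75 ∈ [21/41, 26/41) → index 3
j=6: u_6=101/150 ∈ [26/41, 28/41) → index 4
j=7: u_7=58/75 ∈ [31/41, 38/41) → index 6
j=8: u_8=131/150 ∈ [31/41, 38/41) → index 6
j=9: u_9=73/75 ∈ [38/41, 1) → index 9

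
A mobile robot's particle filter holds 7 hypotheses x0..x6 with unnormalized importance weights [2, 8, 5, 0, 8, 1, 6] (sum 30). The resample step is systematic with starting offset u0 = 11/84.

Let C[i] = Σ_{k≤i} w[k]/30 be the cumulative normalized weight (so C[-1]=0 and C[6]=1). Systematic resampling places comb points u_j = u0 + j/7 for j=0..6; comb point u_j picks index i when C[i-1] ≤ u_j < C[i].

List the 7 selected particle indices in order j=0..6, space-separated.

1 1 2 4 4 6 6

C = [1/15, 1/3, 1/2, 1/2, 23/30, 4/5, 1]
j=0: u_0=11/84 ∈ [1/15, 1/3) → index 1
j=1: u_1=23/84 ∈ [1/15, 1/3) → index 1
j=2: u_2=5/12 ∈ [1/3, 1/2) → index 2
j=3: u_3=47/84 ∈ [1/2, 23/30) → index 4
j=4: u_4=59/84 ∈ [1/2, 23/30) → index 4
j=5: u_5=71/84 ∈ [4/5, 1) → index 6
j=6: u_6=83/84 ∈ [4/5, 1) → index 6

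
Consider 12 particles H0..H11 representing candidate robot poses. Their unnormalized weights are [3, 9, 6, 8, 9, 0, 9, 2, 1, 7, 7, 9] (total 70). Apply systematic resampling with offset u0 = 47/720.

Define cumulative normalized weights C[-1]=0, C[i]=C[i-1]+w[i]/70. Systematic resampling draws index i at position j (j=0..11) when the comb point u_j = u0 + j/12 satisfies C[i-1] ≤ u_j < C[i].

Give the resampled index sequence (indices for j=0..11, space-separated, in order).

1 1 2 3 4 4 6 7 9 10 11 11

C = [3/70, 6/35, 9/35, 13/35, 1/2, 1/2, 22/35, 23/35, 47/70, 27/35, 61/70, 1]
j=0: u_0=47/720 ∈ [3/70, 6/35) → index 1
j=1: u_1=107/720 ∈ [3/70, 6/35) → index 1
j=2: u_2=167/720 ∈ [6/35, 9/35) → index 2
j=3: u_3=227/720 ∈ [9/35, 13/35) → index 3
j=4: u_4=287/720 ∈ [13/35, 1/2) → index 4
j=5: u_5=347/720 ∈ [13/35, 1/2) → index 4
j=6: u_6=407/720 ∈ [1/2, 22/35) → index 6
j=7: u_7=467/720 ∈ [22/35, 23/35) → index 7
j=8: u_8=527/720 ∈ [47/70, 27/35) → index 9
j=9: u_9=587/720 ∈ [27/35, 61/70) → index 10
j=10: u_10=647/720 ∈ [61/70, 1) → index 11
j=11: u_11=707/720 ∈ [61/70, 1) → index 11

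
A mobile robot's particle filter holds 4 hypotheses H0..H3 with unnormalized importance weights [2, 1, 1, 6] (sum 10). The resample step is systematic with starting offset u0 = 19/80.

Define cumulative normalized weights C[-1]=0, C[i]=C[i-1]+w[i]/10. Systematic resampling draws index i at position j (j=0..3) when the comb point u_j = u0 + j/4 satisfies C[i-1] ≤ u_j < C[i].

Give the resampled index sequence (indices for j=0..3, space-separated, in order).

1 3 3 3

C = [1/5, 3/10, 2/5, 1]
j=0: u_0=19/80 ∈ [1/5, 3/10) → index 1
j=1: u_1=39/80 ∈ [2/5, 1) → index 3
j=2: u_2=59/80 ∈ [2/5, 1) → index 3
j=3: u_3=79/80 ∈ [2/5, 1) → index 3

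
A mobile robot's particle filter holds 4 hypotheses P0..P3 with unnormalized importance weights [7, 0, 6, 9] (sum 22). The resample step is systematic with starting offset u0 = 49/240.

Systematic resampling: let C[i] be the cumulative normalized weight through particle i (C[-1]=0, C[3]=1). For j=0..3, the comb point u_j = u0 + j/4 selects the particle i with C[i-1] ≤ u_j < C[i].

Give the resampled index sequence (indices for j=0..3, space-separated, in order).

C = [7/22, 7/22, 13/22, 1]
j=0: u_0=49/240 ∈ [0, 7/22) → index 0
j=1: u_1=109/240 ∈ [7/22, 13/22) → index 2
j=2: u_2=169/240 ∈ [13/22, 1) → index 3
j=3: u_3=229/240 ∈ [13/22, 1) → index 3

0 2 3 3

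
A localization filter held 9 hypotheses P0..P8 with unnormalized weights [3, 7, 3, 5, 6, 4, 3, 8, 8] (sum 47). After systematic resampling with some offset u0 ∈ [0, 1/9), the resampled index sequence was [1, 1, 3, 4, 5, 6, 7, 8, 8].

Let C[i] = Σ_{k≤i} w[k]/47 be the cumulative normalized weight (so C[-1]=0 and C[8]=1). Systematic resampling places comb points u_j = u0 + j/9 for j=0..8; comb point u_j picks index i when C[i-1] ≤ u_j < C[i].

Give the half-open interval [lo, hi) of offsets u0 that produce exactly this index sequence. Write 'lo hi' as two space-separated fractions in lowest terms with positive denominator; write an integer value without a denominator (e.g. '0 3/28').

C = [3/47, 10/47, 13/47, 18/47, 24/47, 28/47, 31/47, 39/47, 1]
j=0 picked index 1: u0 ∈ [3/47, 10/47)
j=1 picked index 1: u0 ∈ [-20/423, 43/423)
j=2 picked index 3: u0 ∈ [23/423, 68/423)
j=3 picked index 4: u0 ∈ [7/141, 25/141)
j=4 picked index 5: u0 ∈ [28/423, 64/423)
j=5 picked index 6: u0 ∈ [17/423, 44/423)
j=6 picked index 7: u0 ∈ [-1/141, 23/141)
j=7 picked index 8: u0 ∈ [22/423, 2/9)
j=8 picked index 8: u0 ∈ [-25/423, 1/9)
intersection: [28/423, 43/423)

28/423 43/423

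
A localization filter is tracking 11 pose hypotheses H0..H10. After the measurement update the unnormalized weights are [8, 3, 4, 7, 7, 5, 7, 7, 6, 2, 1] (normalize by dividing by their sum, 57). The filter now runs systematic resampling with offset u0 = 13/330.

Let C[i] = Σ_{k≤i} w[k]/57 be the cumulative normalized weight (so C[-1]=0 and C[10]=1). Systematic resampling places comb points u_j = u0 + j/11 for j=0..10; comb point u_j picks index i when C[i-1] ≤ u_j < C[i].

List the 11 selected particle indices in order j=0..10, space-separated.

0 0 2 3 4 4 5 6 7 8 9

C = [8/57, 11/57, 5/19, 22/57, 29/57, 34/57, 41/57, 16/19, 18/19, 56/57, 1]
j=0: u_0=13/330 ∈ [0, 8/57) → index 0
j=1: u_1=43/330 ∈ [0, 8/57) → index 0
j=2: u_2=73/330 ∈ [11/57, 5/19) → index 2
j=3: u_3=103/330 ∈ [5/19, 22/57) → index 3
j=4: u_4=133/330 ∈ [22/57, 29/57) → index 4
j=5: u_5=163/330 ∈ [22/57, 29/57) → index 4
j=6: u_6=193/330 ∈ [29/57, 34/57) → index 5
j=7: u_7=223/330 ∈ [34/57, 41/57) → index 6
j=8: u_8=23/30 ∈ [41/57, 16/19) → index 7
j=9: u_9=283/330 ∈ [16/19, 18/19) → index 8
j=10: u_10=313/330 ∈ [18/19, 56/57) → index 9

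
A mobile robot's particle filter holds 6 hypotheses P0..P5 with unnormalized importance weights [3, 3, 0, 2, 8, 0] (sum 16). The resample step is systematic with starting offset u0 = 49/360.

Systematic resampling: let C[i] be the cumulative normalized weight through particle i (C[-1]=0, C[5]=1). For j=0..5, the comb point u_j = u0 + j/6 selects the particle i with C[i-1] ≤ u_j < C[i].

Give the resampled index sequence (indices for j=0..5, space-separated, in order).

C = [3/16, 3/8, 3/8, 1/2, 1, 1]
j=0: u_0=49/360 ∈ [0, 3/16) → index 0
j=1: u_1=109/360 ∈ [3/16, 3/8) → index 1
j=2: u_2=169/360 ∈ [3/8, 1/2) → index 3
j=3: u_3=229/360 ∈ [1/2, 1) → index 4
j=4: u_4=289/360 ∈ [1/2, 1) → index 4
j=5: u_5=349/360 ∈ [1/2, 1) → index 4

0 1 3 4 4 4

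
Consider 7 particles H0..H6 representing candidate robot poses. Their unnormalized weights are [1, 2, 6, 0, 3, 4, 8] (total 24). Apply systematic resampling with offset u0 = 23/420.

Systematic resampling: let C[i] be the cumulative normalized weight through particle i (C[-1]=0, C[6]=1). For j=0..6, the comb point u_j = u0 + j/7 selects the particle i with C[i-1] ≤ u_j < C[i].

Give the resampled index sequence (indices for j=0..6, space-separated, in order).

C = [1/24, 1/8, 3/8, 3/8, 1/2, 2/3, 1]
j=0: u_0=23/420 ∈ [1/24, 1/8) → index 1
j=1: u_1=83/420 ∈ [1/8, 3/8) → index 2
j=2: u_2=143/420 ∈ [1/8, 3/8) → index 2
j=3: u_3=29/60 ∈ [3/8, 1/2) → index 4
j=4: u_4=263/420 ∈ [1/2, 2/3) → index 5
j=5: u_5=323/420 ∈ [2/3, 1) → index 6
j=6: u_6=383/420 ∈ [2/3, 1) → index 6

1 2 2 4 5 6 6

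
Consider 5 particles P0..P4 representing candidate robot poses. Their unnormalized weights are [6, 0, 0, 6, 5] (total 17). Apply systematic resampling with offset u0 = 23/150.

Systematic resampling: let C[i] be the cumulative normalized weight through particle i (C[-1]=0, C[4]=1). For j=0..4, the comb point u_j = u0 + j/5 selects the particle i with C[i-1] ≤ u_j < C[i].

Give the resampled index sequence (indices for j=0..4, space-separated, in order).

0 3 3 4 4

C = [6/17, 6/17, 6/17, 12/17, 1]
j=0: u_0=23/150 ∈ [0, 6/17) → index 0
j=1: u_1=53/150 ∈ [6/17, 12/17) → index 3
j=2: u_2=83/150 ∈ [6/17, 12/17) → index 3
j=3: u_3=113/150 ∈ [12/17, 1) → index 4
j=4: u_4=143/150 ∈ [12/17, 1) → index 4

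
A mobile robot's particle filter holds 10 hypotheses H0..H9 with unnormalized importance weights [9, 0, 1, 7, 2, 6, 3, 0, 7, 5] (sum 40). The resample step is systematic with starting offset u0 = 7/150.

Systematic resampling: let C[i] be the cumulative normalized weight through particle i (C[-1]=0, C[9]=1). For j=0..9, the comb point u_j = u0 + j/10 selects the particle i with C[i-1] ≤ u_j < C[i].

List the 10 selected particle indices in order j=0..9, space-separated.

0 0 2 3 4 5 6 8 8 9

C = [9/40, 9/40, 1/4, 17/40, 19/40, 5/8, 7/10, 7/10, 7/8, 1]
j=0: u_0=7/150 ∈ [0, 9/40) → index 0
j=1: u_1=11/75 ∈ [0, 9/40) → index 0
j=2: u_2=37/150 ∈ [9/40, 1/4) → index 2
j=3: u_3=26/75 ∈ [1/4, 17/40) → index 3
j=4: u_4=67/150 ∈ [17/40, 19/40) → index 4
j=5: u_5=41/75 ∈ [19/40, 5/8) → index 5
j=6: u_6=97/150 ∈ [5/8, 7/10) → index 6
j=7: u_7=56/75 ∈ [7/10, 7/8) → index 8
j=8: u_8=127/150 ∈ [7/10, 7/8) → index 8
j=9: u_9=71/75 ∈ [7/8, 1) → index 9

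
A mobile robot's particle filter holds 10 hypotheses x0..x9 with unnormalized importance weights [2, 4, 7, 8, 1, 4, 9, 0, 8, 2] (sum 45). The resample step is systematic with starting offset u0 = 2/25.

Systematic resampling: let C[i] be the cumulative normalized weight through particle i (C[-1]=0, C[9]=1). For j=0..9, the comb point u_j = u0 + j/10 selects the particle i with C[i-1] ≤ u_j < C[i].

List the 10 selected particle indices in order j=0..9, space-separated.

C = [2/45, 2/15, 13/45, 7/15, 22/45, 26/45, 7/9, 7/9, 43/45, 1]
j=0: u_0=2/25 ∈ [2/45, 2/15) → index 1
j=1: u_1=9/50 ∈ [2/15, 13/45) → index 2
j=2: u_2=7/25 ∈ [2/15, 13/45) → index 2
j=3: u_3=19/50 ∈ [13/45, 7/15) → index 3
j=4: u_4=12/25 ∈ [7/15, 22/45) → index 4
j=5: u_5=29/50 ∈ [26/45, 7/9) → index 6
j=6: u_6=17/25 ∈ [26/45, 7/9) → index 6
j=7: u_7=39/50 ∈ [7/9, 43/45) → index 8
j=8: u_8=22/25 ∈ [7/9, 43/45) → index 8
j=9: u_9=49/50 ∈ [43/45, 1) → index 9

1 2 2 3 4 6 6 8 8 9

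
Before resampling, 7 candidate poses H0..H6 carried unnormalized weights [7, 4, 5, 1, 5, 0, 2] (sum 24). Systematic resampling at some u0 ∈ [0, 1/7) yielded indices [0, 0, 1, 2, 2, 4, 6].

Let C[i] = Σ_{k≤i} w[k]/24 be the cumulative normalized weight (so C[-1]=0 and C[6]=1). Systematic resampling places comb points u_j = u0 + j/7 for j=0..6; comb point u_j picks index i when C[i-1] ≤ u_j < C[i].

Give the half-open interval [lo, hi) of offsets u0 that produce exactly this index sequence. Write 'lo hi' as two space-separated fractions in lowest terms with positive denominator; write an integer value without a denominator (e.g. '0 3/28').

C = [7/24, 11/24, 2/3, 17/24, 11/12, 11/12, 1]
j=0 picked index 0: u0 ∈ [0, 7/24)
j=1 picked index 0: u0 ∈ [-1/7, 25/168)
j=2 picked index 1: u0 ∈ [1/168, 29/168)
j=3 picked index 2: u0 ∈ [5/168, 5/21)
j=4 picked index 2: u0 ∈ [-19/168, 2/21)
j=5 picked index 4: u0 ∈ [-1/168, 17/84)
j=6 picked index 6: u0 ∈ [5/84, 1/7)
intersection: [5/84, 2/21)

5/84 2/21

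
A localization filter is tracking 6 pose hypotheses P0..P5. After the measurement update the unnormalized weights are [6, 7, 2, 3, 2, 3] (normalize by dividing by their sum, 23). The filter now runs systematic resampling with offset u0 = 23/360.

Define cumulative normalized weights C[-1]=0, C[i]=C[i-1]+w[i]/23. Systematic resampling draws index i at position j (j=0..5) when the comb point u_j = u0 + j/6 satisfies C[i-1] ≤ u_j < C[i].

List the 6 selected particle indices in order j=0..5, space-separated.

C = [6/23, 13/23, 15/23, 18/23, 20/23, 1]
j=0: u_0=23/360 ∈ [0, 6/23) → index 0
j=1: u_1=83/360 ∈ [0, 6/23) → index 0
j=2: u_2=143/360 ∈ [6/23, 13/23) → index 1
j=3: u_3=203/360 ∈ [6/23, 13/23) → index 1
j=4: u_4=263/360 ∈ [15/23, 18/23) → index 3
j=5: u_5=323/360 ∈ [20/23, 1) → index 5

0 0 1 1 3 5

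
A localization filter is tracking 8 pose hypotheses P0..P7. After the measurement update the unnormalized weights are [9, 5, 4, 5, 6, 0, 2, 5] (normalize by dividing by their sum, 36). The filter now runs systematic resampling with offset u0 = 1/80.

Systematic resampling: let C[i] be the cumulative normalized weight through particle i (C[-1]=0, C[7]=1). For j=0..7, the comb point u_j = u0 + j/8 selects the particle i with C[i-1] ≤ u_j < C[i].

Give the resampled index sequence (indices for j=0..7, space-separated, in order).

C = [1/4, 7/18, 1/2, 23/36, 29/36, 29/36, 31/36, 1]
j=0: u_0=1/80 ∈ [0, 1/4) → index 0
j=1: u_1=11/80 ∈ [0, 1/4) → index 0
j=2: u_2=21/80 ∈ [1/4, 7/18) → index 1
j=3: u_3=31/80 ∈ [1/4, 7/18) → index 1
j=4: u_4=41/80 ∈ [1/2, 23/36) → index 3
j=5: u_5=51/80 ∈ [1/2, 23/36) → index 3
j=6: u_6=61/80 ∈ [23/36, 29/36) → index 4
j=7: u_7=71/80 ∈ [31/36, 1) → index 7

0 0 1 1 3 3 4 7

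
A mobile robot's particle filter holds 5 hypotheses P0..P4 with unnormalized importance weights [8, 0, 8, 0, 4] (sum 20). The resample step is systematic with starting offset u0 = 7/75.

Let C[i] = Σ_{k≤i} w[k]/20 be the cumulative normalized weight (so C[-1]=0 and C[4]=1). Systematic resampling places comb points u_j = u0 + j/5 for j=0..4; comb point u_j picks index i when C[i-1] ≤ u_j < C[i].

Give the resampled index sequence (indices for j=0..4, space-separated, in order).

C = [2/5, 2/5, 4/5, 4/5, 1]
j=0: u_0=7/75 ∈ [0, 2/5) → index 0
j=1: u_1=22/75 ∈ [0, 2/5) → index 0
j=2: u_2=37/75 ∈ [2/5, 4/5) → index 2
j=3: u_3=52/75 ∈ [2/5, 4/5) → index 2
j=4: u_4=67/75 ∈ [4/5, 1) → index 4

0 0 2 2 4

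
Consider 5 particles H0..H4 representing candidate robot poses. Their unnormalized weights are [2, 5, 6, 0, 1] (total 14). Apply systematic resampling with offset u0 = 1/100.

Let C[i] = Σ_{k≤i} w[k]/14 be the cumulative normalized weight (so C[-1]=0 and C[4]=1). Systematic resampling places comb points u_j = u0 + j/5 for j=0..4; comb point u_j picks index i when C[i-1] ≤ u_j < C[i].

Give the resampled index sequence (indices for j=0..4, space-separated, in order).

0 1 1 2 2

C = [1/7, 1/2, 13/14, 13/14, 1]
j=0: u_0=1/100 ∈ [0, 1/7) → index 0
j=1: u_1=21/100 ∈ [1/7, 1/2) → index 1
j=2: u_2=41/100 ∈ [1/7, 1/2) → index 1
j=3: u_3=61/100 ∈ [1/2, 13/14) → index 2
j=4: u_4=81/100 ∈ [1/2, 13/14) → index 2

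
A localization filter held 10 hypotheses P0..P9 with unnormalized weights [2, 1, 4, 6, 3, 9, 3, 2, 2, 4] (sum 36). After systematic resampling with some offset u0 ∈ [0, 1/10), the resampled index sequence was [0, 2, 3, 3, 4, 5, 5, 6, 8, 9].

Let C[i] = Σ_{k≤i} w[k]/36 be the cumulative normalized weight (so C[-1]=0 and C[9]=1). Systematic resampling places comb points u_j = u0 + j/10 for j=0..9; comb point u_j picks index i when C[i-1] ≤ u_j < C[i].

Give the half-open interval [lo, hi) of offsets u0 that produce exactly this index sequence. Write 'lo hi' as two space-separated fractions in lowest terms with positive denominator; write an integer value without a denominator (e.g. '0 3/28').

1/30 2/45

C = [1/18, 1/12, 7/36, 13/36, 4/9, 25/36, 7/9, 5/6, 8/9, 1]
j=0 picked index 0: u0 ∈ [0, 1/18)
j=1 picked index 2: u0 ∈ [-1/60, 17/180)
j=2 picked index 3: u0 ∈ [-1/180, 29/180)
j=3 picked index 3: u0 ∈ [-19/180, 11/180)
j=4 picked index 4: u0 ∈ [-7/180, 2/45)
j=5 picked index 5: u0 ∈ [-1/18, 7/36)
j=6 picked index 5: u0 ∈ [-7/45, 17/180)
j=7 picked index 6: u0 ∈ [-1/180, 7/90)
j=8 picked index 8: u0 ∈ [1/30, 4/45)
j=9 picked index 9: u0 ∈ [-1/90, 1/10)
intersection: [1/30, 2/45)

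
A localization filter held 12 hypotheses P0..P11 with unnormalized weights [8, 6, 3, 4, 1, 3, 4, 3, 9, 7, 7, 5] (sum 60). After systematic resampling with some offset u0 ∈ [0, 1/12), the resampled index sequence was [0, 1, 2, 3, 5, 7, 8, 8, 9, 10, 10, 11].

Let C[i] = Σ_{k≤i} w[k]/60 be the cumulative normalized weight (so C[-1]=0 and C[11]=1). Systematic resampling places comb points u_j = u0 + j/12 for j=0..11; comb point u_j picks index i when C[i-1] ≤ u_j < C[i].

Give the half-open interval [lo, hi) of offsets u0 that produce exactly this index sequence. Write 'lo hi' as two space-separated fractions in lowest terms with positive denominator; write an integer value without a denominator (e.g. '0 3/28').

1/15 1/12

C = [2/15, 7/30, 17/60, 7/20, 11/30, 5/12, 29/60, 8/15, 41/60, 4/5, 11/12, 1]
j=0 picked index 0: u0 ∈ [0, 2/15)
j=1 picked index 1: u0 ∈ [1/20, 3/20)
j=2 picked index 2: u0 ∈ [1/15, 7/60)
j=3 picked index 3: u0 ∈ [1/30, 1/10)
j=4 picked index 5: u0 ∈ [1/30, 1/12)
j=5 picked index 7: u0 ∈ [1/15, 7/60)
j=6 picked index 8: u0 ∈ [1/30, 11/60)
j=7 picked index 8: u0 ∈ [-1/20, 1/10)
j=8 picked index 9: u0 ∈ [1/60, 2/15)
j=9 picked index 10: u0 ∈ [1/20, 1/6)
j=10 picked index 10: u0 ∈ [-1/30, 1/12)
j=11 picked index 11: u0 ∈ [0, 1/12)
intersection: [1/15, 1/12)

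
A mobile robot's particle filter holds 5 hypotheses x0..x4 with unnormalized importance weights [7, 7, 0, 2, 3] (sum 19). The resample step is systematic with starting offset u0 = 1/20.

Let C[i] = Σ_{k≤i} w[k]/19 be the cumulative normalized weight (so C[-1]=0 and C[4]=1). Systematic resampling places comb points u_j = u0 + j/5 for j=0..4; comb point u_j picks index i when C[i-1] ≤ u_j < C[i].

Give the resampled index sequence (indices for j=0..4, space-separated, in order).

0 0 1 1 4

C = [7/19, 14/19, 14/19, 16/19, 1]
j=0: u_0=1/20 ∈ [0, 7/19) → index 0
j=1: u_1=1/4 ∈ [0, 7/19) → index 0
j=2: u_2=9/20 ∈ [7/19, 14/19) → index 1
j=3: u_3=13/20 ∈ [7/19, 14/19) → index 1
j=4: u_4=17/20 ∈ [16/19, 1) → index 4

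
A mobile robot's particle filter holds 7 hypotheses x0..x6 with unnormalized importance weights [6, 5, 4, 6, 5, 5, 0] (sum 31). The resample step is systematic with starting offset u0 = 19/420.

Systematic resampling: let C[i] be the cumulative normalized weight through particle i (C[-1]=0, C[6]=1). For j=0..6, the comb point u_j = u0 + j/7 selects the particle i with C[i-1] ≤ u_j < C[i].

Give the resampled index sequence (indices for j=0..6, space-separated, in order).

C = [6/31, 11/31, 15/31, 21/31, 26/31, 1, 1]
j=0: u_0=19/420 ∈ [0, 6/31) → index 0
j=1: u_1=79/420 ∈ [0, 6/31) → index 0
j=2: u_2=139/420 ∈ [6/31, 11/31) → index 1
j=3: u_3=199/420 ∈ [11/31, 15/31) → index 2
j=4: u_4=37/60 ∈ [15/31, 21/31) → index 3
j=5: u_5=319/420 ∈ [21/31, 26/31) → index 4
j=6: u_6=379/420 ∈ [26/31, 1) → index 5

0 0 1 2 3 4 5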